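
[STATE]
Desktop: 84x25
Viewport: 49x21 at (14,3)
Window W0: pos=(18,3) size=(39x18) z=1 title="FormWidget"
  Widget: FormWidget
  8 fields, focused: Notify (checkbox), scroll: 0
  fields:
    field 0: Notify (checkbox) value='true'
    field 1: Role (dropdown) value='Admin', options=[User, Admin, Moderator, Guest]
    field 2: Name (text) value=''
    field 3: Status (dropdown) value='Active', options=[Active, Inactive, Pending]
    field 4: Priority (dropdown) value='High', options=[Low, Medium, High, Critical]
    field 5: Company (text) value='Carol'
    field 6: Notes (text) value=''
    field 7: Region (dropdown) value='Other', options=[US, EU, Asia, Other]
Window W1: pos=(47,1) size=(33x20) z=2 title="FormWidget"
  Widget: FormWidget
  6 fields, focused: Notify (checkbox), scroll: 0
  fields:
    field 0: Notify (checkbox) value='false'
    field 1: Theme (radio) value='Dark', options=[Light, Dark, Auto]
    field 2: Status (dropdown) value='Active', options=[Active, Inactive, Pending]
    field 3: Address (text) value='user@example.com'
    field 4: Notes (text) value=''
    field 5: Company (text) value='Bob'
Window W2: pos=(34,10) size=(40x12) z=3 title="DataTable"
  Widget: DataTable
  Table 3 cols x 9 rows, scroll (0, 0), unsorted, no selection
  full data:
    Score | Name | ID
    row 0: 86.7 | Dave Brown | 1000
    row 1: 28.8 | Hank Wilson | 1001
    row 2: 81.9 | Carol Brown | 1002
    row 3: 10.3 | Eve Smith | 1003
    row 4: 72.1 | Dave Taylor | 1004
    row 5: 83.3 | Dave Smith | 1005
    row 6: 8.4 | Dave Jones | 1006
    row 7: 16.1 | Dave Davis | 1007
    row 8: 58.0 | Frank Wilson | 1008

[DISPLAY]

    ┏━━━━━━━━━━━━━━━━━━━━━━━━━━━━┠───────────────
    ┃ FormWidget                 ┃> Notify:     [
    ┠────────────────────────────┃  Theme:      (
    ┃> Notify:     [x]           ┃  Status:     [
    ┃  Role:       [Admin        ┃  Address:    [
    ┃  Name:       [             ┃  Notes:      [
    ┃  Status:     [Active       ┃  Company:    [
    ┃  Priority:   [┏━━━━━━━━━━━━━━━━━━━━━━━━━━━━
    ┃  Company:    [┃ DataTable                  
    ┃  Notes:      [┠────────────────────────────
    ┃  Region:     [┃Score│Name        │ID       
    ┃               ┃─────┼────────────┼────     
    ┃               ┃86.7 │Dave Brown  │1000     
    ┃               ┃28.8 │Hank Wilson │1001     
    ┃               ┃81.9 │Carol Brown │1002     
    ┃               ┃10.3 │Eve Smith   │1003     
    ┃               ┃72.1 │Dave Taylor │1004     
    ┗━━━━━━━━━━━━━━━┃83.3 │Dave Smith  │1005     
                    ┗━━━━━━━━━━━━━━━━━━━━━━━━━━━━
                                                 
                                                 


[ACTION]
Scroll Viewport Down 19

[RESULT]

    ┃ FormWidget                 ┃> Notify:     [
    ┠────────────────────────────┃  Theme:      (
    ┃> Notify:     [x]           ┃  Status:     [
    ┃  Role:       [Admin        ┃  Address:    [
    ┃  Name:       [             ┃  Notes:      [
    ┃  Status:     [Active       ┃  Company:    [
    ┃  Priority:   [┏━━━━━━━━━━━━━━━━━━━━━━━━━━━━
    ┃  Company:    [┃ DataTable                  
    ┃  Notes:      [┠────────────────────────────
    ┃  Region:     [┃Score│Name        │ID       
    ┃               ┃─────┼────────────┼────     
    ┃               ┃86.7 │Dave Brown  │1000     
    ┃               ┃28.8 │Hank Wilson │1001     
    ┃               ┃81.9 │Carol Brown │1002     
    ┃               ┃10.3 │Eve Smith   │1003     
    ┃               ┃72.1 │Dave Taylor │1004     
    ┗━━━━━━━━━━━━━━━┃83.3 │Dave Smith  │1005     
                    ┗━━━━━━━━━━━━━━━━━━━━━━━━━━━━
                                                 
                                                 
                                                 


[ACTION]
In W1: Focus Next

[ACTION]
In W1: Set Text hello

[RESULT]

    ┃ FormWidget                 ┃  Notify:     [
    ┠────────────────────────────┃> Theme:      (
    ┃> Notify:     [x]           ┃  Status:     [
    ┃  Role:       [Admin        ┃  Address:    [
    ┃  Name:       [             ┃  Notes:      [
    ┃  Status:     [Active       ┃  Company:    [
    ┃  Priority:   [┏━━━━━━━━━━━━━━━━━━━━━━━━━━━━
    ┃  Company:    [┃ DataTable                  
    ┃  Notes:      [┠────────────────────────────
    ┃  Region:     [┃Score│Name        │ID       
    ┃               ┃─────┼────────────┼────     
    ┃               ┃86.7 │Dave Brown  │1000     
    ┃               ┃28.8 │Hank Wilson │1001     
    ┃               ┃81.9 │Carol Brown │1002     
    ┃               ┃10.3 │Eve Smith   │1003     
    ┃               ┃72.1 │Dave Taylor │1004     
    ┗━━━━━━━━━━━━━━━┃83.3 │Dave Smith  │1005     
                    ┗━━━━━━━━━━━━━━━━━━━━━━━━━━━━
                                                 
                                                 
                                                 


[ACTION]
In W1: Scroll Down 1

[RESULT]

    ┃ FormWidget                 ┃> Theme:      (
    ┠────────────────────────────┃  Status:     [
    ┃> Notify:     [x]           ┃  Address:    [
    ┃  Role:       [Admin        ┃  Notes:      [
    ┃  Name:       [             ┃  Company:    [
    ┃  Status:     [Active       ┃               
    ┃  Priority:   [┏━━━━━━━━━━━━━━━━━━━━━━━━━━━━
    ┃  Company:    [┃ DataTable                  
    ┃  Notes:      [┠────────────────────────────
    ┃  Region:     [┃Score│Name        │ID       
    ┃               ┃─────┼────────────┼────     
    ┃               ┃86.7 │Dave Brown  │1000     
    ┃               ┃28.8 │Hank Wilson │1001     
    ┃               ┃81.9 │Carol Brown │1002     
    ┃               ┃10.3 │Eve Smith   │1003     
    ┃               ┃72.1 │Dave Taylor │1004     
    ┗━━━━━━━━━━━━━━━┃83.3 │Dave Smith  │1005     
                    ┗━━━━━━━━━━━━━━━━━━━━━━━━━━━━
                                                 
                                                 
                                                 


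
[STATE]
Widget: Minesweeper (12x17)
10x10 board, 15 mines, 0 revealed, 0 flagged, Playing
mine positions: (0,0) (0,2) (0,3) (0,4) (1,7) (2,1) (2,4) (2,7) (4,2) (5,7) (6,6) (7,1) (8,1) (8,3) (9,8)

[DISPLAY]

■■■■■■■■■■  
■■■■■■■■■■  
■■■■■■■■■■  
■■■■■■■■■■  
■■■■■■■■■■  
■■■■■■■■■■  
■■■■■■■■■■  
■■■■■■■■■■  
■■■■■■■■■■  
■■■■■■■■■■  
            
            
            
            
            
            
            


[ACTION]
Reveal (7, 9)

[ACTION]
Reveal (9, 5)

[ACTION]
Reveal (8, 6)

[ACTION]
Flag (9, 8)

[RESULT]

■■■■■■■■1   
■■■■■■■■2   
■■■■■■■■2   
■■■■■■■■1   
■■■■■■■■1   
■■■■■■■■1   
■■■■■■■21   
■■■■1111    
■■■■1  111  
■■■■1  1⚑■  
            
            
            
            
            
            
            


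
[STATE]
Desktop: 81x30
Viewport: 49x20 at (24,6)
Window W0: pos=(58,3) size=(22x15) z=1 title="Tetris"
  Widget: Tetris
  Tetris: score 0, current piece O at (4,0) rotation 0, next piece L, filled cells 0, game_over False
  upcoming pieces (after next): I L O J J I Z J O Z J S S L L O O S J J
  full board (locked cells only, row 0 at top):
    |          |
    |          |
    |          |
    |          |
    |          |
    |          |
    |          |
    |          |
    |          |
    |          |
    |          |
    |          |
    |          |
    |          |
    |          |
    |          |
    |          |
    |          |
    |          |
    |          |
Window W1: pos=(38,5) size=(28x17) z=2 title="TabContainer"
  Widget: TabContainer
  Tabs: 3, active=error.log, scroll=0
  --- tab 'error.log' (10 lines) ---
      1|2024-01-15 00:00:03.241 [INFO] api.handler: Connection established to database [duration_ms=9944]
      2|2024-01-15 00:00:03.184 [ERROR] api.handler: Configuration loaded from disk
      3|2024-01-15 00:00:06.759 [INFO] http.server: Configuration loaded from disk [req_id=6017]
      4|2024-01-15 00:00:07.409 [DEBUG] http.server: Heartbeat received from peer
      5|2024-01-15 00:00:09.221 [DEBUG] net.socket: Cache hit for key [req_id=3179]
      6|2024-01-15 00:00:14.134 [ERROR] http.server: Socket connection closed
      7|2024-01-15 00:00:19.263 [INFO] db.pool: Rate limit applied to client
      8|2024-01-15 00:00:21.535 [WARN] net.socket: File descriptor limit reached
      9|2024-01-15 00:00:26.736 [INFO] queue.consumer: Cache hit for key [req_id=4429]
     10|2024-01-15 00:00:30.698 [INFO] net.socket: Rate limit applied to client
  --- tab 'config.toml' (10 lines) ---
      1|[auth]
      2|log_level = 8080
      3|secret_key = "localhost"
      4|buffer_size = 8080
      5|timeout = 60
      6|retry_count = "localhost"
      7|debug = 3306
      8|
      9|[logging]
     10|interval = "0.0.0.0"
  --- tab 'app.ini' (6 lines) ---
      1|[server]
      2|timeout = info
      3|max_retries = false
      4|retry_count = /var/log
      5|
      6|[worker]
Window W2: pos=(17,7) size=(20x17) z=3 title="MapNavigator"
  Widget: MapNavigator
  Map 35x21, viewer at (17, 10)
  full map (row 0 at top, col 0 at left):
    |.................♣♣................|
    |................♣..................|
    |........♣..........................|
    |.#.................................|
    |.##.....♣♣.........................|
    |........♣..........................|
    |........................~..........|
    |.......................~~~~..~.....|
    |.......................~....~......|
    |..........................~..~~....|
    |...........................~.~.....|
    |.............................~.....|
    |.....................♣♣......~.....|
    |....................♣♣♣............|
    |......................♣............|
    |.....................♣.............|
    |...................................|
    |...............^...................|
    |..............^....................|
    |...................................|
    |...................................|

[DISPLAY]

              ┃ TabContainer             ┃   │Nex
━━━━━━━━━━━━┓ ┠──────────────────────────┨   │  ▒
vigator     ┃ ┃[error.log]│ config.toml │┃   │▒▒▒
────────────┨ ┃──────────────────────────┃   │   
............┃ ┃2024-01-15 00:00:03.241 [I┃   │   
............┃ ┃2024-01-15 00:00:03.184 [E┃   │   
..........~.┃ ┃2024-01-15 00:00:06.759 [I┃   │Sco
.........~~~┃ ┃2024-01-15 00:00:07.409 [D┃   │0  
.........~..┃ ┃2024-01-15 00:00:09.221 [D┃   │   
............┃ ┃2024-01-15 00:00:14.134 [E┃   │   
...@........┃ ┃2024-01-15 00:00:19.263 [I┃   │   
............┃ ┃2024-01-15 00:00:21.535 [W┃━━━━━━━
.......♣♣...┃ ┃2024-01-15 00:00:26.736 [I┃       
......♣♣♣...┃ ┃2024-01-15 00:00:30.698 [I┃       
........♣...┃ ┃                          ┃       
.......♣....┃ ┗━━━━━━━━━━━━━━━━━━━━━━━━━━┛       
............┃                                    
━━━━━━━━━━━━┛                                    
                                                 
                                                 


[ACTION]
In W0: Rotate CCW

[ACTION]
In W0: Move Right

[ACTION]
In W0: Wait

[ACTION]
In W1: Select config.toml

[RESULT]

              ┃ TabContainer             ┃   │Nex
━━━━━━━━━━━━┓ ┠──────────────────────────┨   │  ▒
vigator     ┃ ┃ error.log │[config.toml]│┃   │▒▒▒
────────────┨ ┃──────────────────────────┃   │   
............┃ ┃[auth]                    ┃   │   
............┃ ┃log_level = 8080          ┃   │   
..........~.┃ ┃secret_key = "localhost"  ┃   │Sco
.........~~~┃ ┃buffer_size = 8080        ┃   │0  
.........~..┃ ┃timeout = 60              ┃   │   
............┃ ┃retry_count = "localhost" ┃   │   
...@........┃ ┃debug = 3306              ┃   │   
............┃ ┃                          ┃━━━━━━━
.......♣♣...┃ ┃[logging]                 ┃       
......♣♣♣...┃ ┃interval = "0.0.0.0"      ┃       
........♣...┃ ┃                          ┃       
.......♣....┃ ┗━━━━━━━━━━━━━━━━━━━━━━━━━━┛       
............┃                                    
━━━━━━━━━━━━┛                                    
                                                 
                                                 


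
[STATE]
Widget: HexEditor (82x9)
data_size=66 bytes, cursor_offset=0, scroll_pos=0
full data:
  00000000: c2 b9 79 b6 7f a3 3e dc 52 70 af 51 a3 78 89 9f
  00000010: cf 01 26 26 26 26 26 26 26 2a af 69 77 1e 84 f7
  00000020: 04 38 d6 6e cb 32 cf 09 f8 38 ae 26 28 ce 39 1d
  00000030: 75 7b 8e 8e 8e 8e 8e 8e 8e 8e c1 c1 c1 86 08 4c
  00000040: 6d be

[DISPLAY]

00000000  C2 b9 79 b6 7f a3 3e dc  52 70 af 51 a3 78 89 9f  |..y...>.Rp.Q.x..|    
00000010  cf 01 26 26 26 26 26 26  26 2a af 69 77 1e 84 f7  |..&&&&&&&*.iw...|    
00000020  04 38 d6 6e cb 32 cf 09  f8 38 ae 26 28 ce 39 1d  |.8.n.2...8.&(.9.|    
00000030  75 7b 8e 8e 8e 8e 8e 8e  8e 8e c1 c1 c1 86 08 4c  |u{.............L|    
00000040  6d be                                             |m.              |    
                                                                                  
                                                                                  
                                                                                  
                                                                                  


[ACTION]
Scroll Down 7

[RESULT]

00000040  6d be                                             |m.              |    
                                                                                  
                                                                                  
                                                                                  
                                                                                  
                                                                                  
                                                                                  
                                                                                  
                                                                                  


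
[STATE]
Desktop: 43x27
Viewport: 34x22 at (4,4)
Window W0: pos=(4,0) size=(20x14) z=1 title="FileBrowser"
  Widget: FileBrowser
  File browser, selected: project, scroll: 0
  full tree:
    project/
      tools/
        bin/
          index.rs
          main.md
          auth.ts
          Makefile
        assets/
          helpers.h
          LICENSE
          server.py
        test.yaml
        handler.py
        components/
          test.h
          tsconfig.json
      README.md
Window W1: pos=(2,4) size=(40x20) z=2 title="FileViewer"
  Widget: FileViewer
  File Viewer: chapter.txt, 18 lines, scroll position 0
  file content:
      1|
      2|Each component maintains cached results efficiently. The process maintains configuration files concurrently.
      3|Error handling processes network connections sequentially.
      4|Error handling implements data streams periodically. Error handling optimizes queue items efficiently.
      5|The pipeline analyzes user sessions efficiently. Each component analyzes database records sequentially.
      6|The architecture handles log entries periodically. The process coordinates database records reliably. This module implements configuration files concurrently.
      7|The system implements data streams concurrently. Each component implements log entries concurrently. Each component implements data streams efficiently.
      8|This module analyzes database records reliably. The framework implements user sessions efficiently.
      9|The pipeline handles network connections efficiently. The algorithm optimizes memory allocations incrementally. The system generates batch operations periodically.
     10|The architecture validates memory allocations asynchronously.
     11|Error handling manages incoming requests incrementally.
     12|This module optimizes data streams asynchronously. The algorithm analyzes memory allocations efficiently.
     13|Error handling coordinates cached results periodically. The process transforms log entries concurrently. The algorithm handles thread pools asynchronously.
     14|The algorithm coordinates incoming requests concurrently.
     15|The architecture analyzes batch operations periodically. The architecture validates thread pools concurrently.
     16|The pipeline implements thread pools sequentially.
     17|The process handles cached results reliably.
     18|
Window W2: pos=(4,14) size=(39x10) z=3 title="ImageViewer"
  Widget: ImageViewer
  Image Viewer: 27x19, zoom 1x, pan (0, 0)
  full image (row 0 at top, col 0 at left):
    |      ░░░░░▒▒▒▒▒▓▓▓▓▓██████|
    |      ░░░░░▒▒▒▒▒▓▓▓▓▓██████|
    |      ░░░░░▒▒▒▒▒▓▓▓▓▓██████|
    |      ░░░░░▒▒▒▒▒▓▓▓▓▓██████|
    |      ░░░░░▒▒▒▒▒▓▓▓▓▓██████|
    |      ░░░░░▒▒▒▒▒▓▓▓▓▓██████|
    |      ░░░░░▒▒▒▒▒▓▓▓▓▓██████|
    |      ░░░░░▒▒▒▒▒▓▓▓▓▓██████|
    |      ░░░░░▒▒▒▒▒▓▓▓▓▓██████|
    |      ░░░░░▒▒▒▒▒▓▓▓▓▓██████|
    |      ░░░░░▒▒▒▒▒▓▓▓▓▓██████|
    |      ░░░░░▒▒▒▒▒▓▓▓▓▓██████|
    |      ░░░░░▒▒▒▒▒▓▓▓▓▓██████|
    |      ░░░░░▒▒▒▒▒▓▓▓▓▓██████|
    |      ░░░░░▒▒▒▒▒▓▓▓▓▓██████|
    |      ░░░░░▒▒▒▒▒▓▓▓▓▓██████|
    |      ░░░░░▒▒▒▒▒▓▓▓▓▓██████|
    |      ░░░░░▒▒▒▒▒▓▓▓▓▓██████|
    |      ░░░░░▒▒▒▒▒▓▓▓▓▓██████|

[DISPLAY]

━━━━━━━━━━━━━━━━━━━━━━━━━━━━━━━━━━
FileViewer                        
──────────────────────────────────
                                  
ach component maintains cached res
rror handling processes network co
rror handling implements data stre
he pipeline analyzes user sessions
he architecture handles log entrie
he system implements data streams 
┏━━━━━━━━━━━━━━━━━━━━━━━━━━━━━━━━━
┃ ImageViewer                     
┠─────────────────────────────────
┃      ░░░░░▒▒▒▒▒▓▓▓▓▓██████      
┃      ░░░░░▒▒▒▒▒▓▓▓▓▓██████      
┃      ░░░░░▒▒▒▒▒▓▓▓▓▓██████      
┃      ░░░░░▒▒▒▒▒▓▓▓▓▓██████      
┃      ░░░░░▒▒▒▒▒▓▓▓▓▓██████      
┃      ░░░░░▒▒▒▒▒▓▓▓▓▓██████      
┗━━━━━━━━━━━━━━━━━━━━━━━━━━━━━━━━━
                                  
                                  


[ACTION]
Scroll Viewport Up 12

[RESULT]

┏━━━━━━━━━━━━━━━━━━┓              
┃ FileBrowser      ┃              
┠──────────────────┨              
┃> [-] project/    ┃              
━━━━━━━━━━━━━━━━━━━━━━━━━━━━━━━━━━
FileViewer                        
──────────────────────────────────
                                  
ach component maintains cached res
rror handling processes network co
rror handling implements data stre
he pipeline analyzes user sessions
he architecture handles log entrie
he system implements data streams 
┏━━━━━━━━━━━━━━━━━━━━━━━━━━━━━━━━━
┃ ImageViewer                     
┠─────────────────────────────────
┃      ░░░░░▒▒▒▒▒▓▓▓▓▓██████      
┃      ░░░░░▒▒▒▒▒▓▓▓▓▓██████      
┃      ░░░░░▒▒▒▒▒▓▓▓▓▓██████      
┃      ░░░░░▒▒▒▒▒▓▓▓▓▓██████      
┃      ░░░░░▒▒▒▒▒▓▓▓▓▓██████      


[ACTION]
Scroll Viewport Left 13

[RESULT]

    ┏━━━━━━━━━━━━━━━━━━┓          
    ┃ FileBrowser      ┃          
    ┠──────────────────┨          
    ┃> [-] project/    ┃          
  ┏━━━━━━━━━━━━━━━━━━━━━━━━━━━━━━━
  ┃ FileViewer                    
  ┠───────────────────────────────
  ┃                               
  ┃Each component maintains cached
  ┃Error handling processes networ
  ┃Error handling implements data 
  ┃The pipeline analyzes user sess
  ┃The architecture handles log en
  ┃The system implements data stre
  ┃T┏━━━━━━━━━━━━━━━━━━━━━━━━━━━━━
  ┃T┃ ImageViewer                 
  ┃T┠─────────────────────────────
  ┃E┃      ░░░░░▒▒▒▒▒▓▓▓▓▓██████  
  ┃T┃      ░░░░░▒▒▒▒▒▓▓▓▓▓██████  
  ┃E┃      ░░░░░▒▒▒▒▒▓▓▓▓▓██████  
  ┃T┃      ░░░░░▒▒▒▒▒▓▓▓▓▓██████  
  ┃T┃      ░░░░░▒▒▒▒▒▓▓▓▓▓██████  


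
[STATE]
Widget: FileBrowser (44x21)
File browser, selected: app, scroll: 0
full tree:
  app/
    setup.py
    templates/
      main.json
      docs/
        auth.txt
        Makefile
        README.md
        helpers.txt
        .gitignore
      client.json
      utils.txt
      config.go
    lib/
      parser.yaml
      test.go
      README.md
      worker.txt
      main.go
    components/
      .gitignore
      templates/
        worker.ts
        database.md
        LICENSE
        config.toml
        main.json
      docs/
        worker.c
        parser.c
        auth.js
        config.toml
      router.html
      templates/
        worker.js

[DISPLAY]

> [-] app/                                  
    setup.py                                
    [+] templates/                          
    [+] lib/                                
    [+] components/                         
                                            
                                            
                                            
                                            
                                            
                                            
                                            
                                            
                                            
                                            
                                            
                                            
                                            
                                            
                                            
                                            


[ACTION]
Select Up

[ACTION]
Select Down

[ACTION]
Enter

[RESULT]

  [-] app/                                  
  > setup.py                                
    [+] templates/                          
    [+] lib/                                
    [+] components/                         
                                            
                                            
                                            
                                            
                                            
                                            
                                            
                                            
                                            
                                            
                                            
                                            
                                            
                                            
                                            
                                            


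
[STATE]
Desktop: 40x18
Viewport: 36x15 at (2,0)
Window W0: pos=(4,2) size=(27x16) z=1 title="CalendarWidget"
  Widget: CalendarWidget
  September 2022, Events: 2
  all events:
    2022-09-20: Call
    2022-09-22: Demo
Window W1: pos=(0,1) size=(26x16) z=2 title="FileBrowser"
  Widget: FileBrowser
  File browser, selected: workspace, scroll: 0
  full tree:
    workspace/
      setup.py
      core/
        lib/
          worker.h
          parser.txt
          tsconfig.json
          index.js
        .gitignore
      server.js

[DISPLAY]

                                    
━━━━━━━━━━━━━━━━━━━━━━━┓            
FileBrowser            ┃━━━━┓       
───────────────────────┨    ┃       
 [-] workspace/        ┃────┨       
   setup.py            ┃    ┃       
   [+] core/           ┃    ┃       
   server.js           ┃    ┃       
                       ┃    ┃       
                       ┃    ┃       
                       ┃5   ┃       
                       ┃    ┃       
                       ┃    ┃       
                       ┃    ┃       
                       ┃    ┃       


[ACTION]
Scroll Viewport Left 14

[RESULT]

                                    
┏━━━━━━━━━━━━━━━━━━━━━━━━┓          
┃ FileBrowser            ┃━━━━┓     
┠────────────────────────┨    ┃     
┃> [-] workspace/        ┃────┨     
┃    setup.py            ┃    ┃     
┃    [+] core/           ┃    ┃     
┃    server.js           ┃    ┃     
┃                        ┃    ┃     
┃                        ┃    ┃     
┃                        ┃5   ┃     
┃                        ┃    ┃     
┃                        ┃    ┃     
┃                        ┃    ┃     
┃                        ┃    ┃     


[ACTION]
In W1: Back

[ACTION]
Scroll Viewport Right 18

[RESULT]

                                    
━━━━━━━━━━━━━━━━━━━━━┓              
leBrowser            ┃━━━━┓         
─────────────────────┨    ┃         
-] workspace/        ┃────┨         
 setup.py            ┃    ┃         
 [+] core/           ┃    ┃         
 server.js           ┃    ┃         
                     ┃    ┃         
                     ┃    ┃         
                     ┃5   ┃         
                     ┃    ┃         
                     ┃    ┃         
                     ┃    ┃         
                     ┃    ┃         


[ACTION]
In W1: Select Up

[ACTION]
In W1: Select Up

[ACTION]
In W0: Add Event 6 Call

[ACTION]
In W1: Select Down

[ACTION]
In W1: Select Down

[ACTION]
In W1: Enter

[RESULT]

                                    
━━━━━━━━━━━━━━━━━━━━━┓              
leBrowser            ┃━━━━┓         
─────────────────────┨    ┃         
-] workspace/        ┃────┨         
 setup.py            ┃    ┃         
 [-] core/           ┃    ┃         
   [+] lib/          ┃    ┃         
   .gitignore        ┃    ┃         
 server.js           ┃    ┃         
                     ┃5   ┃         
                     ┃    ┃         
                     ┃    ┃         
                     ┃    ┃         
                     ┃    ┃         


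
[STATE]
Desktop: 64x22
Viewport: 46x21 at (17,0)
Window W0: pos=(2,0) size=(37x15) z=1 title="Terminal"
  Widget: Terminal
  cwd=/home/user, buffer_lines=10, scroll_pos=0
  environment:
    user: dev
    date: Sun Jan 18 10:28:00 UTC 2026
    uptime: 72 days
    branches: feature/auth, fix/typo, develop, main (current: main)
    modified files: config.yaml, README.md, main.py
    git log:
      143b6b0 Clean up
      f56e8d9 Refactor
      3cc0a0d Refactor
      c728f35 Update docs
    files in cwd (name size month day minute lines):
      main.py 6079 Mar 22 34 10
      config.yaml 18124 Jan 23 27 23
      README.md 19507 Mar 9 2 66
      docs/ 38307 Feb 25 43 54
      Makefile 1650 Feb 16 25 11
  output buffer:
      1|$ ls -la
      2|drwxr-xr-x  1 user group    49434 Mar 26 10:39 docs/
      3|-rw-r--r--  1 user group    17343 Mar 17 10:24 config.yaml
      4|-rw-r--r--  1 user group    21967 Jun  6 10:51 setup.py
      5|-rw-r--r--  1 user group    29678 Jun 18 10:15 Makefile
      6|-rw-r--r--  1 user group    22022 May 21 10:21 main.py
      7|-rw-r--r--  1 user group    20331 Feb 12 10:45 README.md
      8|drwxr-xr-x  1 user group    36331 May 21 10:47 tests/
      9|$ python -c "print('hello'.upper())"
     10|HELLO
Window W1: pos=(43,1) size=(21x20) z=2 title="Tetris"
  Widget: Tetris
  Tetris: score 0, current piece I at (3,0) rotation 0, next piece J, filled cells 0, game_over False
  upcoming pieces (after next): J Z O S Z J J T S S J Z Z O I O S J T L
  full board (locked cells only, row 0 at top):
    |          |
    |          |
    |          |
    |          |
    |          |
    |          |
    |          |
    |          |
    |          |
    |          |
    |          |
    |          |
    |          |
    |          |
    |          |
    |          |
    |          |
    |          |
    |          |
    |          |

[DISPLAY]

━━━━━━━━━━━━━━━━━━━━━┓                        
                     ┃    ┏━━━━━━━━━━━━━━━━━━━
─────────────────────┨    ┃ Tetris            
                     ┃    ┠───────────────────
user group    49434 M┃    ┃          │Next:   
user group    17343 M┃    ┃          │█       
user group    21967 J┃    ┃          │███     
user group    29678 J┃    ┃          │        
user group    22022 M┃    ┃          │        
user group    20331 F┃    ┃          │        
user group    36331 M┃    ┃          │Score:  
rint('hello'.upper())┃    ┃          │0       
                     ┃    ┃          │        
                     ┃    ┃          │        
━━━━━━━━━━━━━━━━━━━━━┛    ┃          │        
                          ┃          │        
                          ┃          │        
                          ┃          │        
                          ┃          │        
                          ┃          │        
                          ┗━━━━━━━━━━━━━━━━━━━


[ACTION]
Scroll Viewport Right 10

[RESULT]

━━━━━━━━━━━━━━━━━━━━┓                         
                    ┃    ┏━━━━━━━━━━━━━━━━━━━┓
────────────────────┨    ┃ Tetris            ┃
                    ┃    ┠───────────────────┨
ser group    49434 M┃    ┃          │Next:   ┃
ser group    17343 M┃    ┃          │█       ┃
ser group    21967 J┃    ┃          │███     ┃
ser group    29678 J┃    ┃          │        ┃
ser group    22022 M┃    ┃          │        ┃
ser group    20331 F┃    ┃          │        ┃
ser group    36331 M┃    ┃          │Score:  ┃
int('hello'.upper())┃    ┃          │0       ┃
                    ┃    ┃          │        ┃
                    ┃    ┃          │        ┃
━━━━━━━━━━━━━━━━━━━━┛    ┃          │        ┃
                         ┃          │        ┃
                         ┃          │        ┃
                         ┃          │        ┃
                         ┃          │        ┃
                         ┃          │        ┃
                         ┗━━━━━━━━━━━━━━━━━━━┛


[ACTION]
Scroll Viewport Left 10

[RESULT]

━━━━━━━━━━━━━━━━━━━━━━━━━━━━━━┓               
inal                          ┃    ┏━━━━━━━━━━
──────────────────────────────┨    ┃ Tetris   
-la                           ┃    ┠──────────
-xr-x  1 user group    49434 M┃    ┃          
--r--  1 user group    17343 M┃    ┃          
--r--  1 user group    21967 J┃    ┃          
--r--  1 user group    29678 J┃    ┃          
--r--  1 user group    22022 M┃    ┃          
--r--  1 user group    20331 F┃    ┃          
-xr-x  1 user group    36331 M┃    ┃          
hon -c "print('hello'.upper())┃    ┃          
                              ┃    ┃          
                              ┃    ┃          
━━━━━━━━━━━━━━━━━━━━━━━━━━━━━━┛    ┃          
                                   ┃          
                                   ┃          
                                   ┃          
                                   ┃          
                                   ┃          
                                   ┗━━━━━━━━━━


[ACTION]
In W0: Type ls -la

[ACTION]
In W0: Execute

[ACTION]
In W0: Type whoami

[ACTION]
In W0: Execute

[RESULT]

━━━━━━━━━━━━━━━━━━━━━━━━━━━━━━┓               
inal                          ┃    ┏━━━━━━━━━━
──────────────────────────────┨    ┃ Tetris   
hon -c "print('hello'.upper())┃    ┠──────────
                              ┃    ┃          
-la                           ┃    ┃          
--r--  1 dev group     6079 Ma┃    ┃          
--r--  1 dev group    18124 Ja┃    ┃          
--r--  1 dev group    19507 Ma┃    ┃          
-xr-x  1 dev group    38307 Fe┃    ┃          
--r--  1 dev group     1650 Fe┃    ┃          
ami                           ┃    ┃          
                              ┃    ┃          
                              ┃    ┃          
━━━━━━━━━━━━━━━━━━━━━━━━━━━━━━┛    ┃          
                                   ┃          
                                   ┃          
                                   ┃          
                                   ┃          
                                   ┃          
                                   ┗━━━━━━━━━━


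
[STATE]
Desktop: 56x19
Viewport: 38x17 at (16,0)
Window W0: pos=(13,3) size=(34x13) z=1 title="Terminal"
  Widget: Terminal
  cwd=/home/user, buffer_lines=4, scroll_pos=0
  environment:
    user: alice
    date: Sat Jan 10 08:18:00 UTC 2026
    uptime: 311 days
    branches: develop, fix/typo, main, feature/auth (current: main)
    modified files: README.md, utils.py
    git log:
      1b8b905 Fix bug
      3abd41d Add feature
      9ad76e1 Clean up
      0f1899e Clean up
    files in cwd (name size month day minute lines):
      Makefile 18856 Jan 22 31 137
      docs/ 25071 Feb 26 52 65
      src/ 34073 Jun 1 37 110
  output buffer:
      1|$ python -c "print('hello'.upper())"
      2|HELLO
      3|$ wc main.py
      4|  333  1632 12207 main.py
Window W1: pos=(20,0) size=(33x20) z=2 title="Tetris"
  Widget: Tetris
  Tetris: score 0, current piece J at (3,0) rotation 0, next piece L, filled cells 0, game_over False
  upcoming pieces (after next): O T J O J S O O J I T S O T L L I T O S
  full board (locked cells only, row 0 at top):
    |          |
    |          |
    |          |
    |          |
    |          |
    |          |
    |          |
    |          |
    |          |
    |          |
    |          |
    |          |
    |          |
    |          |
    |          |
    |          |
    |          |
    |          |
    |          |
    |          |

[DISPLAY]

    ┏━━━━━━━━━━━━━━━━━━━━━━━━━━━━━━━┓ 
    ┃ Tetris                        ┃ 
    ┠───────────────────────────────┨ 
━━━━┃          │Next:               ┃ 
ermi┃          │  ▒                 ┃ 
────┃          │▒▒▒                 ┃ 
pyth┃          │                    ┃ 
LLO ┃          │                    ┃ 
wc m┃          │                    ┃ 
333 ┃          │Score:              ┃ 
█   ┃          │0                   ┃ 
    ┃          │                    ┃ 
    ┃          │                    ┃ 
    ┃          │                    ┃ 
    ┃          │                    ┃ 
━━━━┃          │                    ┃ 
    ┃          │                    ┃ 


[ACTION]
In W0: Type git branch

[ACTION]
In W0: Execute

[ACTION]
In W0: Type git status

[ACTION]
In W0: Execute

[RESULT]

    ┏━━━━━━━━━━━━━━━━━━━━━━━━━━━━━━━┓ 
    ┃ Tetris                        ┃ 
    ┠───────────────────────────────┨ 
━━━━┃          │Next:               ┃ 
ermi┃          │  ▒                 ┃ 
────┃          │▒▒▒                 ┃ 
main┃          │                    ┃ 
feat┃          │                    ┃ 
git ┃          │                    ┃ 
 bra┃          │Score:              ┃ 
ange┃          │0                   ┃ 
    ┃          │                    ┃ 
    ┃          │                    ┃ 
    ┃          │                    ┃ 
█   ┃          │                    ┃ 
━━━━┃          │                    ┃ 
    ┃          │                    ┃ 
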